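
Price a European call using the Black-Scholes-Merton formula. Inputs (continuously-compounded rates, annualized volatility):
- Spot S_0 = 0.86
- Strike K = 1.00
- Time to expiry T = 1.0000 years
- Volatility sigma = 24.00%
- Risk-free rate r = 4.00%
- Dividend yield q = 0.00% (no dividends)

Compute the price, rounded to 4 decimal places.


Answer: Price = 0.0456

Derivation:
d1 = (ln(S/K) + (r - q + 0.5*sigma^2) * T) / (sigma * sqrt(T)) = -0.34176204
d2 = d1 - sigma * sqrt(T) = -0.58176204
exp(-rT) = 0.96078944; exp(-qT) = 1.00000000
C = S_0 * exp(-qT) * N(d1) - K * exp(-rT) * N(d2)
N(d1) = 0.36626499; N(d2) = 0.28036349
C = 0.8600 * 1.00000000 * 0.36626499 - 1.0000 * 0.96078944 * 0.28036349 = 0.0456


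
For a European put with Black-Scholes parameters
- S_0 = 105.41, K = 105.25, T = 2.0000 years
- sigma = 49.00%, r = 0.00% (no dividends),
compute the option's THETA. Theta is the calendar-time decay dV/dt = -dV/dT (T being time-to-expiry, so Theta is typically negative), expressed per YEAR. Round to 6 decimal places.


Answer: Theta = -6.855570

Derivation:
d1 = 0.3486744053; d2 = -0.3442902402
phi(d1) = 0.3754141533; exp(-qT) = 1.0000000000; exp(-rT) = 1.0000000000
Theta = -S*exp(-qT)*phi(d1)*sigma/(2*sqrt(T)) + r*K*exp(-rT)*N(-d2) - q*S*exp(-qT)*N(-d1)
N(-d1) = 0.3636668807; N(-d2) = 0.6346859883; sqrt(T) = 1.4142135624
Term 1 = -105.4100 * 1.0000000000 * 0.3754141533 * 0.4900 / (2 * 1.4142135624) = -6.8555695569
Term 2 = 0.0000 * 105.2500 * 1.0000000000 * 0.6346859883 = 0.0000000000
Term 3 = 0 (no dividend yield, q = 0)
Theta = -6.8555695569 + (0.0000000000) + (0.0000000000) = -6.855570


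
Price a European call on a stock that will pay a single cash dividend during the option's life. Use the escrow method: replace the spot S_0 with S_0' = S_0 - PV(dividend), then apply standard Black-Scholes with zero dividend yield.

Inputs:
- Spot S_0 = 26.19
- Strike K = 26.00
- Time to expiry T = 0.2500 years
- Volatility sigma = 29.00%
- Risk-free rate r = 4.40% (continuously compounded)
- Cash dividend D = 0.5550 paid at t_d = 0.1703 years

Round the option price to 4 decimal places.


PV(D) = D * exp(-r * t_d) = 0.5550 * 0.99253480 = 0.55085682
S_0' = S_0 - PV(D) = 26.1900 - 0.55085682 = 25.63914318
d1 = (ln(S_0'/K) + (r + sigma^2/2)*T) / (sigma*sqrt(T)) = 0.05197363
d2 = d1 - sigma*sqrt(T) = -0.09302637
exp(-rT) = 0.98906028
N(d1) = 0.52072515; N(d2) = 0.46294131
C = S_0' * N(d1) - K * exp(-rT) * N(d2) = 25.63914318 * 0.52072515 - 26.0000 * 0.98906028 * 0.46294131 = 1.4461

Answer: Price = 1.4461


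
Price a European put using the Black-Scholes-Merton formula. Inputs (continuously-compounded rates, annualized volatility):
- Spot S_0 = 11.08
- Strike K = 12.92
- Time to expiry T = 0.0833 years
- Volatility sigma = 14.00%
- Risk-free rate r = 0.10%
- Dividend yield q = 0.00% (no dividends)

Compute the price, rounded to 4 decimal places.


Answer: Price = 1.8389

Derivation:
d1 = (ln(S/K) + (r - q + 0.5*sigma^2) * T) / (sigma * sqrt(T)) = -3.77997159
d2 = d1 - sigma * sqrt(T) = -3.82037803
exp(-rT) = 0.99991670; exp(-qT) = 1.00000000
P = K * exp(-rT) * N(-d2) - S_0 * exp(-qT) * N(-d1)
N(-d1) = 0.99992158; N(-d2) = 0.99993338
P = 12.9200 * 0.99991670 * 0.99993338 - 11.0800 * 1.00000000 * 0.99992158 = 1.8389


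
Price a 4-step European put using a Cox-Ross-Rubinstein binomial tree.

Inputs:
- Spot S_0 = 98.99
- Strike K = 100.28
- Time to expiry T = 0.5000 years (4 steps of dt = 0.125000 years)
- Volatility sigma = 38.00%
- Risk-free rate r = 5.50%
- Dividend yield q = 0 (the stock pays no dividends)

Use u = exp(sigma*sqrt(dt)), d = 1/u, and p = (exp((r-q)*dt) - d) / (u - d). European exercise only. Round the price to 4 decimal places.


dt = T/N = 0.125000
u = exp(sigma*sqrt(dt)) = 1.143793; d = 1/u = 0.874284
p = (exp((r-q)*dt) - d) / (u - d) = 0.492060
Discount per step: exp(-r*dt) = 0.993149
Stock lattice S(k, i) with i counting down-moves:
  k=0: S(0,0) = 98.9900
  k=1: S(1,0) = 113.2241; S(1,1) = 86.5453
  k=2: S(2,0) = 129.5050; S(2,1) = 98.9900; S(2,2) = 75.6652
  k=3: S(3,0) = 148.1270; S(3,1) = 113.2241; S(3,2) = 86.5453; S(3,3) = 66.1528
  k=4: S(4,0) = 169.4266; S(4,1) = 129.5050; S(4,2) = 98.9900; S(4,3) = 75.6652; S(4,4) = 57.8364
Terminal payoffs V(N, i) = max(K - S_T, 0):
  V(4,0) = 0.000000; V(4,1) = 0.000000; V(4,2) = 1.290000; V(4,3) = 24.614807; V(4,4) = 42.443638
Backward induction: V(k, i) = exp(-r*dt) * [p * V(k+1, i) + (1-p) * V(k+1, i+1)].
  V(3,0) = exp(-r*dt) * [p*0.000000 + (1-p)*0.000000] = 0.000000
  V(3,1) = exp(-r*dt) * [p*0.000000 + (1-p)*1.290000] = 0.650753
  V(3,2) = exp(-r*dt) * [p*1.290000 + (1-p)*24.614807] = 13.047590
  V(3,3) = exp(-r*dt) * [p*24.614807 + (1-p)*42.443638] = 33.440090
  V(2,0) = exp(-r*dt) * [p*0.000000 + (1-p)*0.650753] = 0.328279
  V(2,1) = exp(-r*dt) * [p*0.650753 + (1-p)*13.047590] = 6.900001
  V(2,2) = exp(-r*dt) * [p*13.047590 + (1-p)*33.440090] = 23.245393
  V(1,0) = exp(-r*dt) * [p*0.328279 + (1-p)*6.900001] = 3.641200
  V(1,1) = exp(-r*dt) * [p*6.900001 + (1-p)*23.245393] = 15.098320
  V(0,0) = exp(-r*dt) * [p*3.641200 + (1-p)*15.098320] = 9.395910

Answer: Price = V(0,0) = 9.3959


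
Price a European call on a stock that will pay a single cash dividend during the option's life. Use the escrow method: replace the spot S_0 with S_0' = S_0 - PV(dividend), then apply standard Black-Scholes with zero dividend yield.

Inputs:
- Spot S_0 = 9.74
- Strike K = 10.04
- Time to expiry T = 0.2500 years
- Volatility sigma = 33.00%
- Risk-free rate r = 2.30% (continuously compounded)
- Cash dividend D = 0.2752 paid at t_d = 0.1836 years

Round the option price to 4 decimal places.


PV(D) = D * exp(-r * t_d) = 0.2752 * 0.99578610 = 0.27404034
S_0' = S_0 - PV(D) = 9.7400 - 0.27404034 = 9.46595966
d1 = (ln(S_0'/K) + (r + sigma^2/2)*T) / (sigma*sqrt(T)) = -0.23946936
d2 = d1 - sigma*sqrt(T) = -0.40446936
exp(-rT) = 0.99426650
N(d1) = 0.40537083; N(d2) = 0.34293380
C = S_0' * N(d1) - K * exp(-rT) * N(d2) = 9.46595966 * 0.40537083 - 10.0400 * 0.99426650 * 0.34293380 = 0.4139

Answer: Price = 0.4139


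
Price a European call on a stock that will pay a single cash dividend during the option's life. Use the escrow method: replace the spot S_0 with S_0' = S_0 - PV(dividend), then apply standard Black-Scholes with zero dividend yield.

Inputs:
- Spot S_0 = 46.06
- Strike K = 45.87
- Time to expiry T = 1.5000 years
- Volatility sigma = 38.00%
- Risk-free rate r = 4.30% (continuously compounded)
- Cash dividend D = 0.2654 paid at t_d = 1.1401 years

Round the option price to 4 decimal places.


PV(D) = D * exp(-r * t_d) = 0.2654 * 0.95215799 = 0.25270273
S_0' = S_0 - PV(D) = 46.0600 - 0.25270273 = 45.80729727
d1 = (ln(S_0'/K) + (r + sigma^2/2)*T) / (sigma*sqrt(T)) = 0.36835190
d2 = d1 - sigma*sqrt(T) = -0.09705115
exp(-rT) = 0.93753611
N(d1) = 0.64369457; N(d2) = 0.46134289
C = S_0' * N(d1) - K * exp(-rT) * N(d2) = 45.80729727 * 0.64369457 - 45.8700 * 0.93753611 * 0.46134289 = 9.6460

Answer: Price = 9.6460


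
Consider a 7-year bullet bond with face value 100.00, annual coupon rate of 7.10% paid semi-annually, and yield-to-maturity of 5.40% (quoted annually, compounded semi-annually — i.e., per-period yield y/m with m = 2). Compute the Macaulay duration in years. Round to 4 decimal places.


Answer: Macaulay duration = 5.7079 years

Derivation:
Coupon per period c = face * coupon_rate / m = 3.550000
Periods per year m = 2; per-period yield y/m = 0.027000
Number of cashflows N = 14
Cashflows (t years, CF_t, discount factor 1/(1+y/m)^(m*t), PV):
  t = 0.5000: CF_t = 3.550000, DF = 0.973710, PV = 3.456670
  t = 1.0000: CF_t = 3.550000, DF = 0.948111, PV = 3.365793
  t = 1.5000: CF_t = 3.550000, DF = 0.923185, PV = 3.277306
  t = 2.0000: CF_t = 3.550000, DF = 0.898914, PV = 3.191145
  t = 2.5000: CF_t = 3.550000, DF = 0.875282, PV = 3.107250
  t = 3.0000: CF_t = 3.550000, DF = 0.852270, PV = 3.025559
  t = 3.5000: CF_t = 3.550000, DF = 0.829864, PV = 2.946017
  t = 4.0000: CF_t = 3.550000, DF = 0.808047, PV = 2.868566
  t = 4.5000: CF_t = 3.550000, DF = 0.786803, PV = 2.793151
  t = 5.0000: CF_t = 3.550000, DF = 0.766118, PV = 2.719718
  t = 5.5000: CF_t = 3.550000, DF = 0.745976, PV = 2.648216
  t = 6.0000: CF_t = 3.550000, DF = 0.726365, PV = 2.578594
  t = 6.5000: CF_t = 3.550000, DF = 0.707268, PV = 2.510803
  t = 7.0000: CF_t = 103.550000, DF = 0.688674, PV = 71.312210
Price P = sum_t PV_t = 109.800999
Macaulay numerator sum_t t * PV_t:
  t * PV_t at t = 0.5000: 1.728335
  t * PV_t at t = 1.0000: 3.365793
  t * PV_t at t = 1.5000: 4.915959
  t * PV_t at t = 2.0000: 6.382291
  t * PV_t at t = 2.5000: 7.768124
  t * PV_t at t = 3.0000: 9.076678
  t * PV_t at t = 3.5000: 10.311059
  t * PV_t at t = 4.0000: 11.474263
  t * PV_t at t = 4.5000: 12.569178
  t * PV_t at t = 5.0000: 13.598591
  t * PV_t at t = 5.5000: 14.565190
  t * PV_t at t = 6.0000: 15.471566
  t * PV_t at t = 6.5000: 16.320218
  t * PV_t at t = 7.0000: 499.185467
Macaulay duration D = (sum_t t * PV_t) / P = 626.732713 / 109.800999 = 5.707896


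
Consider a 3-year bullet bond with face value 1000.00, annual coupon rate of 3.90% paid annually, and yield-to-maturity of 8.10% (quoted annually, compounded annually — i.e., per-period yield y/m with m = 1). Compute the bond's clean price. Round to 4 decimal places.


Coupon per period c = face * coupon_rate / m = 39.000000
Periods per year m = 1; per-period yield y/m = 0.081000
Number of cashflows N = 3
Cashflows (t years, CF_t, discount factor 1/(1+y/m)^(m*t), PV):
  t = 1.0000: CF_t = 39.000000, DF = 0.925069, PV = 36.077706
  t = 2.0000: CF_t = 39.000000, DF = 0.855753, PV = 33.374381
  t = 3.0000: CF_t = 1039.000000, DF = 0.791631, PV = 822.504847
Price P = sum_t PV_t = 891.956933

Answer: Price = 891.9569


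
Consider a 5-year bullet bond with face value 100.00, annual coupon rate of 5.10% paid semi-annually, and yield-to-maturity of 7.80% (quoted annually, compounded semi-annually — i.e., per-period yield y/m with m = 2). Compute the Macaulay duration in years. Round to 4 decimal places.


Answer: Macaulay duration = 4.4377 years

Derivation:
Coupon per period c = face * coupon_rate / m = 2.550000
Periods per year m = 2; per-period yield y/m = 0.039000
Number of cashflows N = 10
Cashflows (t years, CF_t, discount factor 1/(1+y/m)^(m*t), PV):
  t = 0.5000: CF_t = 2.550000, DF = 0.962464, PV = 2.454283
  t = 1.0000: CF_t = 2.550000, DF = 0.926337, PV = 2.362159
  t = 1.5000: CF_t = 2.550000, DF = 0.891566, PV = 2.273493
  t = 2.0000: CF_t = 2.550000, DF = 0.858100, PV = 2.188155
  t = 2.5000: CF_t = 2.550000, DF = 0.825890, PV = 2.106020
  t = 3.0000: CF_t = 2.550000, DF = 0.794889, PV = 2.026968
  t = 3.5000: CF_t = 2.550000, DF = 0.765052, PV = 1.950884
  t = 4.0000: CF_t = 2.550000, DF = 0.736335, PV = 1.877655
  t = 4.5000: CF_t = 2.550000, DF = 0.708696, PV = 1.807175
  t = 5.0000: CF_t = 102.550000, DF = 0.682094, PV = 69.948787
Price P = sum_t PV_t = 88.995578
Macaulay numerator sum_t t * PV_t:
  t * PV_t at t = 0.5000: 1.227141
  t * PV_t at t = 1.0000: 2.362159
  t * PV_t at t = 1.5000: 3.410239
  t * PV_t at t = 2.0000: 4.376309
  t * PV_t at t = 2.5000: 5.265049
  t * PV_t at t = 3.0000: 6.080904
  t * PV_t at t = 3.5000: 6.828092
  t * PV_t at t = 4.0000: 7.510620
  t * PV_t at t = 4.5000: 8.132288
  t * PV_t at t = 5.0000: 349.743936
Macaulay duration D = (sum_t t * PV_t) / P = 394.936739 / 88.995578 = 4.437712


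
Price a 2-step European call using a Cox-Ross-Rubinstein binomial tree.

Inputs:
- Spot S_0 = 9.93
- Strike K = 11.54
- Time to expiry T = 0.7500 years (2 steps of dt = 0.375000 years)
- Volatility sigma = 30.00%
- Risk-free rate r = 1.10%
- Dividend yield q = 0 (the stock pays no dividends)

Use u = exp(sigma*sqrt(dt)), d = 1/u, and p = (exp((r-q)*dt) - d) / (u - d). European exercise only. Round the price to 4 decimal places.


Answer: Price = V(0,0) = 0.6012

Derivation:
dt = T/N = 0.375000
u = exp(sigma*sqrt(dt)) = 1.201669; d = 1/u = 0.832176
p = (exp((r-q)*dt) - d) / (u - d) = 0.465388
Discount per step: exp(-r*dt) = 0.995883
Stock lattice S(k, i) with i counting down-moves:
  k=0: S(0,0) = 9.9300
  k=1: S(1,0) = 11.9326; S(1,1) = 8.2635
  k=2: S(2,0) = 14.3390; S(2,1) = 9.9300; S(2,2) = 6.8767
Terminal payoffs V(N, i) = max(S_T - K, 0):
  V(2,0) = 2.799012; V(2,1) = 0.000000; V(2,2) = 0.000000
Backward induction: V(k, i) = exp(-r*dt) * [p * V(k+1, i) + (1-p) * V(k+1, i+1)].
  V(1,0) = exp(-r*dt) * [p*2.799012 + (1-p)*0.000000] = 1.297264
  V(1,1) = exp(-r*dt) * [p*0.000000 + (1-p)*0.000000] = 0.000000
  V(0,0) = exp(-r*dt) * [p*1.297264 + (1-p)*0.000000] = 0.601245


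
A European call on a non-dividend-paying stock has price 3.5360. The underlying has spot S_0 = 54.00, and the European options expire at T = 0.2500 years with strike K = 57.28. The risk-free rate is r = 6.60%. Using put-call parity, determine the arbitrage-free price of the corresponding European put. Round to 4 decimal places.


Put-call parity: C - P = S_0 * exp(-qT) - K * exp(-rT).
S_0 * exp(-qT) = 54.0000 * 1.00000000 = 54.00000000
K * exp(-rT) = 57.2800 * 0.98363538 = 56.34263453
P = C - S*exp(-qT) + K*exp(-rT)
P = 3.5360 - 54.00000000 + 56.34263453 = 5.8786

Answer: Put price = 5.8786


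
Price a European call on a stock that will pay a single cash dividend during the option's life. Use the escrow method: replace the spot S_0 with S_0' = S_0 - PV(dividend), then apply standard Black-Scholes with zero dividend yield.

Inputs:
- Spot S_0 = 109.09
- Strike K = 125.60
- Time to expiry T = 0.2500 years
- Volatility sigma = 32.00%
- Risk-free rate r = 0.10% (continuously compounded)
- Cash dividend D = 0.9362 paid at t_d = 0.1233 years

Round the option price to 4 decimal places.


PV(D) = D * exp(-r * t_d) = 0.9362 * 0.99987671 = 0.93608457
S_0' = S_0 - PV(D) = 109.0900 - 0.93608457 = 108.15391543
d1 = (ln(S_0'/K) + (r + sigma^2/2)*T) / (sigma*sqrt(T)) = -0.85310562
d2 = d1 - sigma*sqrt(T) = -1.01310562
exp(-rT) = 0.99975003
N(d1) = 0.19680037; N(d2) = 0.15550486
C = S_0' * N(d1) - K * exp(-rT) * N(d2) = 108.15391543 * 0.19680037 - 125.6000 * 0.99975003 * 0.15550486 = 1.7582

Answer: Price = 1.7582


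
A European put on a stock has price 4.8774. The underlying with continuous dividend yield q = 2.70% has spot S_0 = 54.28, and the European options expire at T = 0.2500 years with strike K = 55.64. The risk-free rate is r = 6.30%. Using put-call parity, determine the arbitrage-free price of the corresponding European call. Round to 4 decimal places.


Put-call parity: C - P = S_0 * exp(-qT) - K * exp(-rT).
S_0 * exp(-qT) = 54.2800 * 0.99327273 = 53.91484379
K * exp(-rT) = 55.6400 * 0.98437338 = 54.77053501
C = P + S*exp(-qT) - K*exp(-rT)
C = 4.8774 + 53.91484379 - 54.77053501 = 4.0217

Answer: Call price = 4.0217


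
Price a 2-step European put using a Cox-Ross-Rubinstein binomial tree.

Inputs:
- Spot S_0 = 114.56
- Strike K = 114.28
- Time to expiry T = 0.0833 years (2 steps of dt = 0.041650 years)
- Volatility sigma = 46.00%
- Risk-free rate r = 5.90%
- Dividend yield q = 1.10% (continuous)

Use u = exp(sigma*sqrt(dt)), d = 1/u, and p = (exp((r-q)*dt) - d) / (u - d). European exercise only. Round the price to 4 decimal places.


dt = T/N = 0.041650
u = exp(sigma*sqrt(dt)) = 1.098426; d = 1/u = 0.910394
p = (exp((r-q)*dt) - d) / (u - d) = 0.487190
Discount per step: exp(-r*dt) = 0.997546
Stock lattice S(k, i) with i counting down-moves:
  k=0: S(0,0) = 114.5600
  k=1: S(1,0) = 125.8357; S(1,1) = 104.2947
  k=2: S(2,0) = 138.2212; S(2,1) = 114.5600; S(2,2) = 94.9492
Terminal payoffs V(N, i) = max(K - S_T, 0):
  V(2,0) = 0.000000; V(2,1) = 0.000000; V(2,2) = 19.330796
Backward induction: V(k, i) = exp(-r*dt) * [p * V(k+1, i) + (1-p) * V(k+1, i+1)].
  V(1,0) = exp(-r*dt) * [p*0.000000 + (1-p)*0.000000] = 0.000000
  V(1,1) = exp(-r*dt) * [p*0.000000 + (1-p)*19.330796] = 9.888687
  V(0,0) = exp(-r*dt) * [p*0.000000 + (1-p)*9.888687] = 5.058567

Answer: Price = V(0,0) = 5.0586


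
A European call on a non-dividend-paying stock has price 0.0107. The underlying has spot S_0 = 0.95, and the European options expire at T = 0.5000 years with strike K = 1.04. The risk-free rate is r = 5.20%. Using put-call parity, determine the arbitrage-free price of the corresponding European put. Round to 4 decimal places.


Answer: Put price = 0.0740

Derivation:
Put-call parity: C - P = S_0 * exp(-qT) - K * exp(-rT).
S_0 * exp(-qT) = 0.9500 * 1.00000000 = 0.95000000
K * exp(-rT) = 1.0400 * 0.97433509 = 1.01330849
P = C - S*exp(-qT) + K*exp(-rT)
P = 0.0107 - 0.95000000 + 1.01330849 = 0.0740


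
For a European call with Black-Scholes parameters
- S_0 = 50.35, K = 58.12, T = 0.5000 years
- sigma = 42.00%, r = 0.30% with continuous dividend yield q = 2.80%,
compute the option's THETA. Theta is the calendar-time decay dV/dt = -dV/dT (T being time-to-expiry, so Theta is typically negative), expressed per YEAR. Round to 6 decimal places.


Answer: Theta = -5.031966

Derivation:
d1 = -0.3768246773; d2 = -0.6738095254
phi(d1) = 0.3716001190; exp(-qT) = 0.9860975443; exp(-rT) = 0.9985011244
Theta = -S*exp(-qT)*phi(d1)*sigma/(2*sqrt(T)) - r*K*exp(-rT)*N(d2) + q*S*exp(-qT)*N(d1)
N(d1) = 0.3531519503; N(d2) = 0.2502162091; sqrt(T) = 0.7071067812
Term 1 = -50.3500 * 0.9860975443 * 0.3716001190 * 0.4200 / (2 * 0.7071067812) = -5.4793556361
Term 2 = -0.0030 * 58.1200 * 0.9985011244 * 0.2502162091 = -0.0435623057
Term 3 = 0.0280 * 50.3500 * 0.9860975443 * 0.3531519503 = 0.4909519536
Theta = -5.4793556361 + (-0.0435623057) + (0.4909519536) = -5.031966


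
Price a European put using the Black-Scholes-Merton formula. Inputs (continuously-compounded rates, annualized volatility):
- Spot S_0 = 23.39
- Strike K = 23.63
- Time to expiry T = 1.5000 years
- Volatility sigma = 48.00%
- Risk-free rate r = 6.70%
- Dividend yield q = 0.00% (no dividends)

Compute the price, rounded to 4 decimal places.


Answer: Price = 4.2237

Derivation:
d1 = (ln(S/K) + (r - q + 0.5*sigma^2) * T) / (sigma * sqrt(T)) = 0.44752771
d2 = d1 - sigma * sqrt(T) = -0.14034983
exp(-rT) = 0.90438511; exp(-qT) = 1.00000000
P = K * exp(-rT) * N(-d2) - S_0 * exp(-qT) * N(-d1)
N(-d1) = 0.32724704; N(-d2) = 0.55580820
P = 23.6300 * 0.90438511 * 0.55580820 - 23.3900 * 1.00000000 * 0.32724704 = 4.2237


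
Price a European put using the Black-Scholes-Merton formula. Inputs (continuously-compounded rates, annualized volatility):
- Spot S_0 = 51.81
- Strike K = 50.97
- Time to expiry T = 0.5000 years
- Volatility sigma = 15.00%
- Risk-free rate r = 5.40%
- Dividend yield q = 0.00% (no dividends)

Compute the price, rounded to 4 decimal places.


Answer: Price = 1.2224

Derivation:
d1 = (ln(S/K) + (r - q + 0.5*sigma^2) * T) / (sigma * sqrt(T)) = 0.46170261
d2 = d1 - sigma * sqrt(T) = 0.35563659
exp(-rT) = 0.97336124; exp(-qT) = 1.00000000
P = K * exp(-rT) * N(-d2) - S_0 * exp(-qT) * N(-d1)
N(-d1) = 0.32214730; N(-d2) = 0.36105637
P = 50.9700 * 0.97336124 * 0.36105637 - 51.8100 * 1.00000000 * 0.32214730 = 1.2224


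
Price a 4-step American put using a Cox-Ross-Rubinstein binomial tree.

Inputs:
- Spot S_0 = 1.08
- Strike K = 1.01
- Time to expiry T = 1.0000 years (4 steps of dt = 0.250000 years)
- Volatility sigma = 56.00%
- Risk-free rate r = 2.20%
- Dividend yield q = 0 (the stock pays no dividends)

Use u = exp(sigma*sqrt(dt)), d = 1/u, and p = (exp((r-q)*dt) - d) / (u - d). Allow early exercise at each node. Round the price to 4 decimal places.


Answer: Price = V(0,0) = 0.1829

Derivation:
dt = T/N = 0.250000
u = exp(sigma*sqrt(dt)) = 1.323130; d = 1/u = 0.755784
p = (exp((r-q)*dt) - d) / (u - d) = 0.440175
Discount per step: exp(-r*dt) = 0.994515
Stock lattice S(k, i) with i counting down-moves:
  k=0: S(0,0) = 1.0800
  k=1: S(1,0) = 1.4290; S(1,1) = 0.8162
  k=2: S(2,0) = 1.8907; S(2,1) = 1.0800; S(2,2) = 0.6169
  k=3: S(3,0) = 2.5017; S(3,1) = 1.4290; S(3,2) = 0.8162; S(3,3) = 0.4662
  k=4: S(4,0) = 3.3100; S(4,1) = 1.8907; S(4,2) = 1.0800; S(4,3) = 0.6169; S(4,4) = 0.3524
Terminal payoffs V(N, i) = max(K - S_T, 0):
  V(4,0) = 0.000000; V(4,1) = 0.000000; V(4,2) = 0.000000; V(4,3) = 0.393094; V(4,4) = 0.657618
Backward induction: V(k, i) = exp(-r*dt) * [p * V(k+1, i) + (1-p) * V(k+1, i+1)]; then take max(V_cont, immediate exercise) for American.
  V(3,0) = exp(-r*dt) * [p*0.000000 + (1-p)*0.000000] = 0.000000; exercise = 0.000000; V(3,0) = max -> 0.000000
  V(3,1) = exp(-r*dt) * [p*0.000000 + (1-p)*0.000000] = 0.000000; exercise = 0.000000; V(3,1) = max -> 0.000000
  V(3,2) = exp(-r*dt) * [p*0.000000 + (1-p)*0.393094] = 0.218857; exercise = 0.193754; V(3,2) = max -> 0.218857
  V(3,3) = exp(-r*dt) * [p*0.393094 + (1-p)*0.657618] = 0.538213; exercise = 0.543753; V(3,3) = max -> 0.543753
  V(2,0) = exp(-r*dt) * [p*0.000000 + (1-p)*0.000000] = 0.000000; exercise = 0.000000; V(2,0) = max -> 0.000000
  V(2,1) = exp(-r*dt) * [p*0.000000 + (1-p)*0.218857] = 0.121850; exercise = 0.000000; V(2,1) = max -> 0.121850
  V(2,2) = exp(-r*dt) * [p*0.218857 + (1-p)*0.543753] = 0.398544; exercise = 0.393094; V(2,2) = max -> 0.398544
  V(1,0) = exp(-r*dt) * [p*0.000000 + (1-p)*0.121850] = 0.067840; exercise = 0.000000; V(1,0) = max -> 0.067840
  V(1,1) = exp(-r*dt) * [p*0.121850 + (1-p)*0.398544] = 0.275232; exercise = 0.193754; V(1,1) = max -> 0.275232
  V(0,0) = exp(-r*dt) * [p*0.067840 + (1-p)*0.275232] = 0.182935; exercise = 0.000000; V(0,0) = max -> 0.182935


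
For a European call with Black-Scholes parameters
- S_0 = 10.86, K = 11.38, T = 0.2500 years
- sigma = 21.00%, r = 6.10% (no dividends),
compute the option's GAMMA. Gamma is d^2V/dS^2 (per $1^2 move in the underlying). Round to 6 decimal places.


Answer: Gamma = 0.339287

Derivation:
d1 = -0.2477010875; d2 = -0.3527010875
phi(d1) = 0.3868893874; exp(-qT) = 1.0000000000; exp(-rT) = 0.9848656924
Gamma = exp(-qT) * phi(d1) / (S * sigma * sqrt(T)) = 1.0000000000 * 0.3868893874 / (10.8600 * 0.2100 * 0.5000000000) = 0.339287


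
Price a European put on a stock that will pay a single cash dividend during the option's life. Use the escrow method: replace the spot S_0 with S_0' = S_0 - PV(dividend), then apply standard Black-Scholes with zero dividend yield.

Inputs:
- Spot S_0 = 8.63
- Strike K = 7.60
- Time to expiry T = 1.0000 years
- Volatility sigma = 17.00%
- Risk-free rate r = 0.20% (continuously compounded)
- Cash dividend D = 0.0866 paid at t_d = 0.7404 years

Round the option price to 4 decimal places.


PV(D) = D * exp(-r * t_d) = 0.0866 * 0.99852030 = 0.08647186
S_0' = S_0 - PV(D) = 8.6300 - 0.08647186 = 8.54352814
d1 = (ln(S_0'/K) + (r + sigma^2/2)*T) / (sigma*sqrt(T)) = 0.78515180
d2 = d1 - sigma*sqrt(T) = 0.61515180
exp(-rT) = 0.99800200
N(-d1) = 0.21618228; N(-d2) = 0.26922724
P = K * exp(-rT) * N(-d2) - S_0' * N(-d1) = 7.6000 * 0.99800200 * 0.26922724 - 8.54352814 * 0.21618228 = 0.1951

Answer: Price = 0.1951


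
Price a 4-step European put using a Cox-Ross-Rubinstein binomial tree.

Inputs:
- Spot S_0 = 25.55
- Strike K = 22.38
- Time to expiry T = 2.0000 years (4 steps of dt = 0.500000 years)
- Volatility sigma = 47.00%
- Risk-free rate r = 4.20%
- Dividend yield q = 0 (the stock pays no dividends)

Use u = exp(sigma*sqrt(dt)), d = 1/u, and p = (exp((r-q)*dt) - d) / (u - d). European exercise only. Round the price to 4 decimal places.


dt = T/N = 0.500000
u = exp(sigma*sqrt(dt)) = 1.394227; d = 1/u = 0.717243
p = (exp((r-q)*dt) - d) / (u - d) = 0.449019
Discount per step: exp(-r*dt) = 0.979219
Stock lattice S(k, i) with i counting down-moves:
  k=0: S(0,0) = 25.5500
  k=1: S(1,0) = 35.6225; S(1,1) = 18.3256
  k=2: S(2,0) = 49.6659; S(2,1) = 25.5500; S(2,2) = 13.1439
  k=3: S(3,0) = 69.2455; S(3,1) = 35.6225; S(3,2) = 18.3256; S(3,3) = 9.4274
  k=4: S(4,0) = 96.5439; S(4,1) = 49.6659; S(4,2) = 25.5500; S(4,3) = 13.1439; S(4,4) = 6.7617
Terminal payoffs V(N, i) = max(K - S_T, 0):
  V(4,0) = 0.000000; V(4,1) = 0.000000; V(4,2) = 0.000000; V(4,3) = 9.236111; V(4,4) = 15.618285
Backward induction: V(k, i) = exp(-r*dt) * [p * V(k+1, i) + (1-p) * V(k+1, i+1)].
  V(3,0) = exp(-r*dt) * [p*0.000000 + (1-p)*0.000000] = 0.000000
  V(3,1) = exp(-r*dt) * [p*0.000000 + (1-p)*0.000000] = 0.000000
  V(3,2) = exp(-r*dt) * [p*0.000000 + (1-p)*9.236111] = 4.983166
  V(3,3) = exp(-r*dt) * [p*9.236111 + (1-p)*15.618285] = 12.487554
  V(2,0) = exp(-r*dt) * [p*0.000000 + (1-p)*0.000000] = 0.000000
  V(2,1) = exp(-r*dt) * [p*0.000000 + (1-p)*4.983166] = 2.688571
  V(2,2) = exp(-r*dt) * [p*4.983166 + (1-p)*12.487554] = 8.928459
  V(1,0) = exp(-r*dt) * [p*0.000000 + (1-p)*2.688571] = 1.450567
  V(1,1) = exp(-r*dt) * [p*2.688571 + (1-p)*8.928459] = 5.999312
  V(0,0) = exp(-r*dt) * [p*1.450567 + (1-p)*5.999312] = 3.874610

Answer: Price = V(0,0) = 3.8746


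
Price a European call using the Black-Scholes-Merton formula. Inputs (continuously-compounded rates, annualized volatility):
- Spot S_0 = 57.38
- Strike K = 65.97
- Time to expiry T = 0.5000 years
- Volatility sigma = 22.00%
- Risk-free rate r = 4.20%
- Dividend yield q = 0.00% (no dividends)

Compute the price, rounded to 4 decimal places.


Answer: Price = 1.2151

Derivation:
d1 = (ln(S/K) + (r - q + 0.5*sigma^2) * T) / (sigma * sqrt(T)) = -0.68399263
d2 = d1 - sigma * sqrt(T) = -0.83955613
exp(-rT) = 0.97921896; exp(-qT) = 1.00000000
C = S_0 * exp(-qT) * N(d1) - K * exp(-rT) * N(d2)
N(d1) = 0.24698991; N(d2) = 0.20057865
C = 57.3800 * 1.00000000 * 0.24698991 - 65.9700 * 0.97921896 * 0.20057865 = 1.2151


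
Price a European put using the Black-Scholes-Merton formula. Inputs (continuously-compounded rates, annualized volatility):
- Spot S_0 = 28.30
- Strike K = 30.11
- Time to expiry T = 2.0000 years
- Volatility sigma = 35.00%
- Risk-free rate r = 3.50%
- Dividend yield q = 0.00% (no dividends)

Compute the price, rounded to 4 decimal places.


Answer: Price = 5.3976

Derivation:
d1 = (ln(S/K) + (r - q + 0.5*sigma^2) * T) / (sigma * sqrt(T)) = 0.26365883
d2 = d1 - sigma * sqrt(T) = -0.23131592
exp(-rT) = 0.93239382; exp(-qT) = 1.00000000
P = K * exp(-rT) * N(-d2) - S_0 * exp(-qT) * N(-d1)
N(-d1) = 0.39602141; N(-d2) = 0.59146531
P = 30.1100 * 0.93239382 * 0.59146531 - 28.3000 * 1.00000000 * 0.39602141 = 5.3976


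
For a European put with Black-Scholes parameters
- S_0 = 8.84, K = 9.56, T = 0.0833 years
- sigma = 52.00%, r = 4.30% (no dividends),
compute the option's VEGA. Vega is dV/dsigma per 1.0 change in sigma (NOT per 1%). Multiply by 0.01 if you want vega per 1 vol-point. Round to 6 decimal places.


Answer: Vega = 0.930817

Derivation:
d1 = -0.4228168221; d2 = -0.5728978669
phi(d1) = 0.3648293512; exp(-qT) = 1.0000000000; exp(-rT) = 0.9964245074
Vega = S * exp(-qT) * phi(d1) * sqrt(T) = 8.8400 * 1.0000000000 * 0.3648293512 * 0.2886173938 = 0.930817


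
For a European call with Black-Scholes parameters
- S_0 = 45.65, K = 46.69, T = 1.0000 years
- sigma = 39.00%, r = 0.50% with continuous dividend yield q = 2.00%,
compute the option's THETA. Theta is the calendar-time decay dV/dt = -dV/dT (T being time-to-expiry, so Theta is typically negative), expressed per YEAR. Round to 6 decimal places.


d1 = 0.0987784566; d2 = -0.2912215434
phi(d1) = 0.3970007437; exp(-qT) = 0.9801986733; exp(-rT) = 0.9950124792
Theta = -S*exp(-qT)*phi(d1)*sigma/(2*sqrt(T)) - r*K*exp(-rT)*N(d2) + q*S*exp(-qT)*N(d1)
N(d1) = 0.5393429130; N(d2) = 0.3854409435; sqrt(T) = 1.0000000000
Term 1 = -45.6500 * 0.9801986733 * 0.3970007437 * 0.3900 / (2 * 1.0000000000) = -3.4640234545
Term 2 = -0.0050 * 46.6900 * 0.9950124792 * 0.3854409435 = -0.0895324052
Term 3 = 0.0200 * 45.6500 * 0.9801986733 * 0.5393429130 = 0.4826695087
Theta = -3.4640234545 + (-0.0895324052) + (0.4826695087) = -3.070886

Answer: Theta = -3.070886


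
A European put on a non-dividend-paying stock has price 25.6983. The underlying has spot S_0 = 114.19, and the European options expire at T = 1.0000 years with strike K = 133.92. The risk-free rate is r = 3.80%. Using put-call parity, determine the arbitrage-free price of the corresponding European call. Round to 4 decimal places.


Put-call parity: C - P = S_0 * exp(-qT) - K * exp(-rT).
S_0 * exp(-qT) = 114.1900 * 1.00000000 = 114.19000000
K * exp(-rT) = 133.9200 * 0.96271294 = 128.92651704
C = P + S*exp(-qT) - K*exp(-rT)
C = 25.6983 + 114.19000000 - 128.92651704 = 10.9618

Answer: Call price = 10.9618


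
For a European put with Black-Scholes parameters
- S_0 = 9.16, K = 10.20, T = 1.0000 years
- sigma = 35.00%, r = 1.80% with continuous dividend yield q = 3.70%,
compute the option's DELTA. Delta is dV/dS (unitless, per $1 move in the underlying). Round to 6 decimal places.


Answer: Delta = -0.553143

Derivation:
d1 = -0.1865472617; d2 = -0.5365472617
phi(d1) = 0.3920607512; exp(-qT) = 0.9636761353; exp(-rT) = 0.9821610324
N(-d1) = 0.5739921901
Delta = -exp(-qT) * N(-d1) = -0.9636761353 * 0.5739921901 = -0.553143


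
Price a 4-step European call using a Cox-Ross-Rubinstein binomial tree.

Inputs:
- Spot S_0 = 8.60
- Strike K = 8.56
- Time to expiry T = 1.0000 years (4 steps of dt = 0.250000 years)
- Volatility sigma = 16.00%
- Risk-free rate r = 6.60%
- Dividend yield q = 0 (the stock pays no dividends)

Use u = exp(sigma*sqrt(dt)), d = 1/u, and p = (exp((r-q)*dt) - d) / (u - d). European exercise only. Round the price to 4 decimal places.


Answer: Price = V(0,0) = 0.8457

Derivation:
dt = T/N = 0.250000
u = exp(sigma*sqrt(dt)) = 1.083287; d = 1/u = 0.923116
p = (exp((r-q)*dt) - d) / (u - d) = 0.583880
Discount per step: exp(-r*dt) = 0.983635
Stock lattice S(k, i) with i counting down-moves:
  k=0: S(0,0) = 8.6000
  k=1: S(1,0) = 9.3163; S(1,1) = 7.9388
  k=2: S(2,0) = 10.0922; S(2,1) = 8.6000; S(2,2) = 7.3284
  k=3: S(3,0) = 10.9327; S(3,1) = 9.3163; S(3,2) = 7.9388; S(3,3) = 6.7650
  k=4: S(4,0) = 11.8433; S(4,1) = 10.0922; S(4,2) = 8.6000; S(4,3) = 7.3284; S(4,4) = 6.2449
Terminal payoffs V(N, i) = max(S_T - K, 0):
  V(4,0) = 3.283299; V(4,1) = 1.532193; V(4,2) = 0.040000; V(4,3) = 0.000000; V(4,4) = 0.000000
Backward induction: V(k, i) = exp(-r*dt) * [p * V(k+1, i) + (1-p) * V(k+1, i+1)].
  V(3,0) = exp(-r*dt) * [p*3.283299 + (1-p)*1.532193] = 2.512824
  V(3,1) = exp(-r*dt) * [p*1.532193 + (1-p)*0.040000] = 0.896350
  V(3,2) = exp(-r*dt) * [p*0.040000 + (1-p)*0.000000] = 0.022973
  V(3,3) = exp(-r*dt) * [p*0.000000 + (1-p)*0.000000] = 0.000000
  V(2,0) = exp(-r*dt) * [p*2.512824 + (1-p)*0.896350] = 1.810063
  V(2,1) = exp(-r*dt) * [p*0.896350 + (1-p)*0.022973] = 0.524200
  V(2,2) = exp(-r*dt) * [p*0.022973 + (1-p)*0.000000] = 0.013194
  V(1,0) = exp(-r*dt) * [p*1.810063 + (1-p)*0.524200] = 1.254125
  V(1,1) = exp(-r*dt) * [p*0.524200 + (1-p)*0.013194] = 0.306462
  V(0,0) = exp(-r*dt) * [p*1.254125 + (1-p)*0.306462] = 0.845714


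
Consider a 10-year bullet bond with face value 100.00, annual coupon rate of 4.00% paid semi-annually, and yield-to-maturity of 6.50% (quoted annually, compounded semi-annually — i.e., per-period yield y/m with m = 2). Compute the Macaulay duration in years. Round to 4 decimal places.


Answer: Macaulay duration = 8.1243 years

Derivation:
Coupon per period c = face * coupon_rate / m = 2.000000
Periods per year m = 2; per-period yield y/m = 0.032500
Number of cashflows N = 20
Cashflows (t years, CF_t, discount factor 1/(1+y/m)^(m*t), PV):
  t = 0.5000: CF_t = 2.000000, DF = 0.968523, PV = 1.937046
  t = 1.0000: CF_t = 2.000000, DF = 0.938037, PV = 1.876074
  t = 1.5000: CF_t = 2.000000, DF = 0.908510, PV = 1.817020
  t = 2.0000: CF_t = 2.000000, DF = 0.879913, PV = 1.759826
  t = 2.5000: CF_t = 2.000000, DF = 0.852216, PV = 1.704432
  t = 3.0000: CF_t = 2.000000, DF = 0.825391, PV = 1.650782
  t = 3.5000: CF_t = 2.000000, DF = 0.799410, PV = 1.598820
  t = 4.0000: CF_t = 2.000000, DF = 0.774247, PV = 1.548494
  t = 4.5000: CF_t = 2.000000, DF = 0.749876, PV = 1.499752
  t = 5.0000: CF_t = 2.000000, DF = 0.726272, PV = 1.452544
  t = 5.5000: CF_t = 2.000000, DF = 0.703411, PV = 1.406823
  t = 6.0000: CF_t = 2.000000, DF = 0.681270, PV = 1.362540
  t = 6.5000: CF_t = 2.000000, DF = 0.659826, PV = 1.319651
  t = 7.0000: CF_t = 2.000000, DF = 0.639056, PV = 1.278113
  t = 7.5000: CF_t = 2.000000, DF = 0.618941, PV = 1.237882
  t = 8.0000: CF_t = 2.000000, DF = 0.599458, PV = 1.198917
  t = 8.5000: CF_t = 2.000000, DF = 0.580589, PV = 1.161178
  t = 9.0000: CF_t = 2.000000, DF = 0.562314, PV = 1.124628
  t = 9.5000: CF_t = 2.000000, DF = 0.544614, PV = 1.089228
  t = 10.0000: CF_t = 102.000000, DF = 0.527471, PV = 53.802068
Price P = sum_t PV_t = 81.825817
Macaulay numerator sum_t t * PV_t:
  t * PV_t at t = 0.5000: 0.968523
  t * PV_t at t = 1.0000: 1.876074
  t * PV_t at t = 1.5000: 2.725531
  t * PV_t at t = 2.0000: 3.519652
  t * PV_t at t = 2.5000: 4.261080
  t * PV_t at t = 3.0000: 4.952345
  t * PV_t at t = 3.5000: 5.595870
  t * PV_t at t = 4.0000: 6.193976
  t * PV_t at t = 4.5000: 6.748884
  t * PV_t at t = 5.0000: 7.262722
  t * PV_t at t = 5.5000: 7.737524
  t * PV_t at t = 6.0000: 8.175240
  t * PV_t at t = 6.5000: 8.577734
  t * PV_t at t = 7.0000: 8.946789
  t * PV_t at t = 7.5000: 9.284112
  t * PV_t at t = 8.0000: 9.591334
  t * PV_t at t = 8.5000: 9.870017
  t * PV_t at t = 9.0000: 10.121652
  t * PV_t at t = 9.5000: 10.347667
  t * PV_t at t = 10.0000: 538.020675
Macaulay duration D = (sum_t t * PV_t) / P = 664.777401 / 81.825817 = 8.124299


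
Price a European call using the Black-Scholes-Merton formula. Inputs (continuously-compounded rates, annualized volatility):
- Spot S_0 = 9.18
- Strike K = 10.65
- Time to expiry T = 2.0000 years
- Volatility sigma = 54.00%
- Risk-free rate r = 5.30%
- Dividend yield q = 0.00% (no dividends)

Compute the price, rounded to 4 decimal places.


Answer: Price = 2.5943

Derivation:
d1 = (ln(S/K) + (r - q + 0.5*sigma^2) * T) / (sigma * sqrt(T)) = 0.32614294
d2 = d1 - sigma * sqrt(T) = -0.43753239
exp(-rT) = 0.89942465; exp(-qT) = 1.00000000
C = S_0 * exp(-qT) * N(d1) - K * exp(-rT) * N(d2)
N(d1) = 0.62784189; N(d2) = 0.33086265
C = 9.1800 * 1.00000000 * 0.62784189 - 10.6500 * 0.89942465 * 0.33086265 = 2.5943


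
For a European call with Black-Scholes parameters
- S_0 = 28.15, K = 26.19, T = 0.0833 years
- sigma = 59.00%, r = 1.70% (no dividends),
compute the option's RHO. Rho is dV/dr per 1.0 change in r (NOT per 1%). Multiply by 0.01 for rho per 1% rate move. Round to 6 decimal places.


Answer: Rho = 1.384901

Derivation:
d1 = 0.5172771685; d2 = 0.3469929062
phi(d1) = 0.3489849895; exp(-qT) = 1.0000000000; exp(-rT) = 0.9985849022
N(d2) = 0.6357016759
Rho = K*T*exp(-rT)*N(d2) = 26.1900 * 0.0833 * 0.9985849022 * 0.6357016759 = 1.384901


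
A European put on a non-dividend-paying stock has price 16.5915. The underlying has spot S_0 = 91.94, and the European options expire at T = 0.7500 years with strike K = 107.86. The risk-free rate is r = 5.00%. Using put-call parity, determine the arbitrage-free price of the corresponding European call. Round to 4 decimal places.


Answer: Call price = 4.6414

Derivation:
Put-call parity: C - P = S_0 * exp(-qT) - K * exp(-rT).
S_0 * exp(-qT) = 91.9400 * 1.00000000 = 91.94000000
K * exp(-rT) = 107.8600 * 0.96319442 = 103.89014990
C = P + S*exp(-qT) - K*exp(-rT)
C = 16.5915 + 91.94000000 - 103.89014990 = 4.6414


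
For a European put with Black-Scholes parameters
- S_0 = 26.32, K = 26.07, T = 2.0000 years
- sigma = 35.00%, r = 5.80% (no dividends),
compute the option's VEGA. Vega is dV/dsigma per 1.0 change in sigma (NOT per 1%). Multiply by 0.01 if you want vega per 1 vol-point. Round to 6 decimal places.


Answer: Vega = 13.097238

Derivation:
d1 = 0.5011243101; d2 = 0.0061495632
phi(d1) = 0.3518672447; exp(-qT) = 1.0000000000; exp(-rT) = 0.8904752233
Vega = S * exp(-qT) * phi(d1) * sqrt(T) = 26.3200 * 1.0000000000 * 0.3518672447 * 1.4142135624 = 13.097238


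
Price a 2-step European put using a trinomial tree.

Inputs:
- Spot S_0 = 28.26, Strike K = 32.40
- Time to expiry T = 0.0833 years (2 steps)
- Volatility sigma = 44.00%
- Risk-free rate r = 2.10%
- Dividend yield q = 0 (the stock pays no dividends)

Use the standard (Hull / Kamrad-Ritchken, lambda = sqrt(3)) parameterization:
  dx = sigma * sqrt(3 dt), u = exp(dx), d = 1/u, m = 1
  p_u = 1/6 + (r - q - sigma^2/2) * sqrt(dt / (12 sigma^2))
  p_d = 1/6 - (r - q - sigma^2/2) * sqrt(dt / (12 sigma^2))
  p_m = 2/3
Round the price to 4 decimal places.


dt = T/N = 0.041650; dx = sigma*sqrt(3*dt) = 0.155532
u = exp(dx) = 1.168280; d = 1/u = 0.855959
p_u = 0.156517, p_m = 0.666667, p_d = 0.176816
Discount per step: exp(-r*dt) = 0.999126
Stock lattice S(k, j) with j the centered position index:
  k=0: S(0,+0) = 28.2600
  k=1: S(1,-1) = 24.1894; S(1,+0) = 28.2600; S(1,+1) = 33.0156
  k=2: S(2,-2) = 20.7052; S(2,-1) = 24.1894; S(2,+0) = 28.2600; S(2,+1) = 33.0156; S(2,+2) = 38.5714
Terminal payoffs V(N, j) = max(K - S_T, 0):
  V(2,-2) = 11.694847; V(2,-1) = 8.210588; V(2,+0) = 4.140000; V(2,+1) = 0.000000; V(2,+2) = 0.000000
Backward induction: V(k, j) = exp(-r*dt) * [p_u * V(k+1, j+1) + p_m * V(k+1, j) + p_d * V(k+1, j-1)]
  V(1,-1) = exp(-r*dt) * [p_u*4.140000 + p_m*8.210588 + p_d*11.694847] = 8.182383
  V(1,+0) = exp(-r*dt) * [p_u*0.000000 + p_m*4.140000 + p_d*8.210588] = 4.208080
  V(1,+1) = exp(-r*dt) * [p_u*0.000000 + p_m*0.000000 + p_d*4.140000] = 0.731378
  V(0,+0) = exp(-r*dt) * [p_u*0.731378 + p_m*4.208080 + p_d*8.182383] = 4.362818

Answer: Price = V(0,0) = 4.3628


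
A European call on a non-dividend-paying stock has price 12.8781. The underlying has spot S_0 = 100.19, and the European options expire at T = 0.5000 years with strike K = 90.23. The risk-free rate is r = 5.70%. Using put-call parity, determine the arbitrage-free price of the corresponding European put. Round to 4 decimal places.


Answer: Put price = 0.3828

Derivation:
Put-call parity: C - P = S_0 * exp(-qT) - K * exp(-rT).
S_0 * exp(-qT) = 100.1900 * 1.00000000 = 100.19000000
K * exp(-rT) = 90.2300 * 0.97190229 = 87.69474400
P = C - S*exp(-qT) + K*exp(-rT)
P = 12.8781 - 100.19000000 + 87.69474400 = 0.3828


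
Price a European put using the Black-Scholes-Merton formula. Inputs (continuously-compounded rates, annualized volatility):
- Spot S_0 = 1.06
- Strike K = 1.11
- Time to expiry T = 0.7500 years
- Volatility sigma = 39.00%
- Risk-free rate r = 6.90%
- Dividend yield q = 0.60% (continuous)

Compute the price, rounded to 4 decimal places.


d1 = (ln(S/K) + (r - q + 0.5*sigma^2) * T) / (sigma * sqrt(T)) = 0.17230617
d2 = d1 - sigma * sqrt(T) = -0.16544374
exp(-rT) = 0.94956623; exp(-qT) = 0.99551011
P = K * exp(-rT) * N(-d2) - S_0 * exp(-qT) * N(-d1)
N(-d1) = 0.43159842; N(-d2) = 0.56570263
P = 1.1100 * 0.94956623 * 0.56570263 - 1.0600 * 0.99551011 * 0.43159842 = 0.1408

Answer: Price = 0.1408


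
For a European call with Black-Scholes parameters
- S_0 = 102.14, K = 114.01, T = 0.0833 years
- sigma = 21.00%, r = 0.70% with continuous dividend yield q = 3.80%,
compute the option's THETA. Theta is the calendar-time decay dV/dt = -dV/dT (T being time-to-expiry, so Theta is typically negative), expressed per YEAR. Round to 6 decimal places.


Answer: Theta = -2.681005

Derivation:
d1 = -1.8262318410; d2 = -1.8868414937
phi(d1) = 0.0752830777; exp(-qT) = 0.9968396046; exp(-rT) = 0.9994170700
Theta = -S*exp(-qT)*phi(d1)*sigma/(2*sqrt(T)) - r*K*exp(-rT)*N(d2) + q*S*exp(-qT)*N(d1)
N(d1) = 0.0339076735; N(d2) = 0.0295908241; sqrt(T) = 0.2886173938
Term 1 = -102.1400 * 0.9968396046 * 0.0752830777 * 0.2100 / (2 * 0.2886173938) = -2.7885940835
Term 2 = -0.0070 * 114.0100 * 0.9994170700 * 0.0295908241 = -0.0236017828
Term 3 = 0.0380 * 102.1400 * 0.9968396046 * 0.0339076735 = 0.1311906026
Theta = -2.7885940835 + (-0.0236017828) + (0.1311906026) = -2.681005


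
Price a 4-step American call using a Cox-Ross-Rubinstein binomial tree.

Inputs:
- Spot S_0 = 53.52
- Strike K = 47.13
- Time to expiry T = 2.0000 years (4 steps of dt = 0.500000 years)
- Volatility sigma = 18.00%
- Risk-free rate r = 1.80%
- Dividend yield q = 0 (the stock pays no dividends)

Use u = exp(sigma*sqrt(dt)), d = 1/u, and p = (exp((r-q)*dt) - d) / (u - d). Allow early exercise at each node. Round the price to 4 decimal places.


dt = T/N = 0.500000
u = exp(sigma*sqrt(dt)) = 1.135734; d = 1/u = 0.880488
p = (exp((r-q)*dt) - d) / (u - d) = 0.503642
Discount per step: exp(-r*dt) = 0.991040
Stock lattice S(k, i) with i counting down-moves:
  k=0: S(0,0) = 53.5200
  k=1: S(1,0) = 60.7845; S(1,1) = 47.1237
  k=2: S(2,0) = 69.0350; S(2,1) = 53.5200; S(2,2) = 41.4918
  k=3: S(3,0) = 78.4054; S(3,1) = 60.7845; S(3,2) = 47.1237; S(3,3) = 36.5331
  k=4: S(4,0) = 89.0477; S(4,1) = 69.0350; S(4,2) = 53.5200; S(4,3) = 41.4918; S(4,4) = 32.1669
Terminal payoffs V(N, i) = max(S_T - K, 0):
  V(4,0) = 41.917710; V(4,1) = 21.905016; V(4,2) = 6.390000; V(4,3) = 0.000000; V(4,4) = 0.000000
Backward induction: V(k, i) = exp(-r*dt) * [p * V(k+1, i) + (1-p) * V(k+1, i+1)]; then take max(V_cont, immediate exercise) for American.
  V(3,0) = exp(-r*dt) * [p*41.917710 + (1-p)*21.905016] = 31.697689; exercise = 31.275422; V(3,0) = max -> 31.697689
  V(3,1) = exp(-r*dt) * [p*21.905016 + (1-p)*6.390000] = 14.076756; exercise = 13.654489; V(3,1) = max -> 14.076756
  V(3,2) = exp(-r*dt) * [p*6.390000 + (1-p)*0.000000] = 3.189440; exercise = 0.000000; V(3,2) = max -> 3.189440
  V(3,3) = exp(-r*dt) * [p*0.000000 + (1-p)*0.000000] = 0.000000; exercise = 0.000000; V(3,3) = max -> 0.000000
  V(2,0) = exp(-r*dt) * [p*31.697689 + (1-p)*14.076756] = 22.745767; exercise = 21.905016; V(2,0) = max -> 22.745767
  V(2,1) = exp(-r*dt) * [p*14.076756 + (1-p)*3.189440] = 8.595048; exercise = 6.390000; V(2,1) = max -> 8.595048
  V(2,2) = exp(-r*dt) * [p*3.189440 + (1-p)*0.000000] = 1.591945; exercise = 0.000000; V(2,2) = max -> 1.591945
  V(1,0) = exp(-r*dt) * [p*22.745767 + (1-p)*8.595048] = 15.581086; exercise = 13.654489; V(1,0) = max -> 15.581086
  V(1,1) = exp(-r*dt) * [p*8.595048 + (1-p)*1.591945] = 5.073139; exercise = 0.000000; V(1,1) = max -> 5.073139
  V(0,0) = exp(-r*dt) * [p*15.581086 + (1-p)*5.073139] = 10.272515; exercise = 6.390000; V(0,0) = max -> 10.272515

Answer: Price = V(0,0) = 10.2725
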